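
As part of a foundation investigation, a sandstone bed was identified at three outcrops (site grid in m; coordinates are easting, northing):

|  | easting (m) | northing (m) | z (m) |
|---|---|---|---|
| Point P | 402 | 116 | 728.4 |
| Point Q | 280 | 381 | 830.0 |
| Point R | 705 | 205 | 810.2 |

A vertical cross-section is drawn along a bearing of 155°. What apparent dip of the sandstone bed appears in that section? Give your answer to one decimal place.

Two edge vectors: Point P→Point Q = (-122, 265, 101.6), Point P→Point R = (303, 89, 81.8).
Normal n = (Point P→Point Q) × (Point P→Point R) = (12634.6, 40764.4, -91153).
So ∂z/∂easting = −n_x/n_z = 0.13861 and ∂z/∂northing = −n_y/n_z = 0.44721.
Unit vector along 155° is (sin 155°, cos 155°) = (0.4226, -0.9063).
Slope in that direction = a·(0.4226) + b·(-0.9063) = −0.34673.
Apparent dip = arctan|0.34673| = 19.1° (true dip is 25.1°, so apparent ≤ true as expected).

19.1°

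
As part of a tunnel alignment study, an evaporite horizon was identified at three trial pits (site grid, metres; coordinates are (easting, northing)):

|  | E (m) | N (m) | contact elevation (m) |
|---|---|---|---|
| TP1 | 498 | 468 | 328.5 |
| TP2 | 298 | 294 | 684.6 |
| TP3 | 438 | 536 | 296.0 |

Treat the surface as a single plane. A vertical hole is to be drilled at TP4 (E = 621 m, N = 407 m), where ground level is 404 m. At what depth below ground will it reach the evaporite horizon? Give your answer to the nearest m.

Two edge vectors: TP1→TP2 = (-200, -174, 356.1), TP1→TP3 = (-60, 68, -32.5).
Normal n = (TP1→TP2) × (TP1→TP3) = (-18559.8, -27866, -24040).
So ∂z/∂E = −n_x/n_z = −0.77204 and ∂z/∂N = −n_y/n_z = −1.15915.
Intercept c from TP1: 328.5 + 384.48 + 542.48 = 1255.46.
At (621, 407): z_contact = −479.4 − 471.8 + 1255.46 = 304.2 m.
Depth below ground = 404 − 304.2 = 100 m.

100 m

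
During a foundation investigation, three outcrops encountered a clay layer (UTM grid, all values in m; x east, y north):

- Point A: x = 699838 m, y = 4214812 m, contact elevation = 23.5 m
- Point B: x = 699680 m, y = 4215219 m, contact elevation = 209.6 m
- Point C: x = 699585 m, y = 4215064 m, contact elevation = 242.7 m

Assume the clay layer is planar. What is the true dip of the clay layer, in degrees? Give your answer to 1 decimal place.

34.9°

Let the plane be z = a·x + b·y + c.
Point B−Point A: −158a + 407b = 186.1;  Point C−Point A: −253a + 252b = 219.2.
Solving gives a = −0.67005, b = 0.19713.
Gradient magnitude |∇z| = √(a² + b²) = √(0.44897 + 0.03886) = 0.69845.
True dip = arctan(0.69845) = 34.9°, dipping toward ESE (azimuth ≈ 106°).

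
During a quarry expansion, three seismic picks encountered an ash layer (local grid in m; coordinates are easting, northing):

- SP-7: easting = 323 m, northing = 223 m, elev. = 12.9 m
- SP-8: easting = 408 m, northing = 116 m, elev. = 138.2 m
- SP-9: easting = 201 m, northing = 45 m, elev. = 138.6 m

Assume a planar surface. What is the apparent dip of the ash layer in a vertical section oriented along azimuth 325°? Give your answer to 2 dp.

Let the plane be z = a·easting + b·northing + c.
SP-8−SP-7: 85a − 107b = 125.3;  SP-9−SP-7: −122a − 178b = 125.7.
Solving gives a = 0.31413, b = −0.92148.
Unit vector along 325° is (sin 325°, cos 325°) = (-0.5736, 0.8192).
Slope in that direction = a·(-0.5736) + b·(0.8192) = −0.93501.
Apparent dip = arctan|0.93501| = 43.08° (true dip is 44.2°, so apparent ≤ true as expected).

43.08°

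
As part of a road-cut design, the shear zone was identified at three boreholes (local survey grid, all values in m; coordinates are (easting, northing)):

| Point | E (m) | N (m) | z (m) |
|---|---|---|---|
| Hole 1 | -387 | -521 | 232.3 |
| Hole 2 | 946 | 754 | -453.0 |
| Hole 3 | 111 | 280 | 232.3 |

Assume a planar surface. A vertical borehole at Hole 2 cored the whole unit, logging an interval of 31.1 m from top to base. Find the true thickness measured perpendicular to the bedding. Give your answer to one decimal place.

Two edge vectors: Hole 1→Hole 2 = (1333, 1275, -685.3), Hole 1→Hole 3 = (498, 801, 0).
Normal n = (Hole 1→Hole 2) × (Hole 1→Hole 3) = (548925.3, -341279.4, 432783).
So ∂z/∂E = −n_x/n_z = −1.26836 and ∂z/∂N = −n_y/n_z = 0.78857.
|∇z| = √(a²+b²) = 1.49351, so dip δ = arctan(1.49351) = 56.20°.
True thickness = vertical thickness × cos δ = 31.1 × cos 56.20° = 17.3 m.

17.3 m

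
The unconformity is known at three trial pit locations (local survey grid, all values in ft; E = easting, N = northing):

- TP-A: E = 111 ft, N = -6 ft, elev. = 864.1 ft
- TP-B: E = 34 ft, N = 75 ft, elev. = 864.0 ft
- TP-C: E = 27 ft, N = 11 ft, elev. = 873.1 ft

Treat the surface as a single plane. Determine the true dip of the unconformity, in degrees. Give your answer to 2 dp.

Let the plane be z = a·E + b·N + c.
TP-B−TP-A: −77a + 81b = −0.1;  TP-C−TP-A: −84a + 17b = 9.
Solving gives a = −0.13298, b = −0.12764.
Gradient magnitude |∇z| = √(a² + b²) = √(0.01768 + 0.01629) = 0.18432.
True dip = arctan(0.18432) = 10.44°, dipping toward NE (azimuth ≈ 046°).

10.44°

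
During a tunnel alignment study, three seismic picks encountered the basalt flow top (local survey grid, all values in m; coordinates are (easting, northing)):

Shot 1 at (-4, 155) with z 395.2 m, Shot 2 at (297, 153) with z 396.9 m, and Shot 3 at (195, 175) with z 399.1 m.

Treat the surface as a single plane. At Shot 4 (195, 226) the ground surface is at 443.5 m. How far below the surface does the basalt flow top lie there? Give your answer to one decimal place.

Two edge vectors: Shot 1→Shot 2 = (301, -2, 1.7), Shot 1→Shot 3 = (199, 20, 3.9).
Normal n = (Shot 1→Shot 2) × (Shot 1→Shot 3) = (-41.8, -835.6, 6418).
So ∂z/∂E = −n_x/n_z = 0.00651 and ∂z/∂N = −n_y/n_z = 0.13020.
Intercept c from Shot 1: 395.2 + 0.03 − 20.18 = 375.05.
At (195, 226): z_contact = 1.27 + 29.42 + 375.05 = 405.74 m.
Depth below ground = 443.5 − 405.74 = 37.8 m.

37.8 m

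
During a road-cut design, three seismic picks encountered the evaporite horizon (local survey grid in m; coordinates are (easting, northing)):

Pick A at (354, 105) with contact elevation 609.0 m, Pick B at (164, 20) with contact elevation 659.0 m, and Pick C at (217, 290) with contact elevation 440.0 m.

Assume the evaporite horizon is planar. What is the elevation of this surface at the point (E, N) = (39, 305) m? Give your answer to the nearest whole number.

Let the plane be z = a·E + b·N + c.
Pick B−Pick A: −190a − 85b = 50;  Pick C−Pick A: −137a + 185b = −169.
Solving gives a = 0.10931, b = −0.83257.
Then c = 609 − a·354 − b·105 = 657.73.
At (39, 305): z = 4.3 − 253.9 + 657.73 = 408.1 m.

408 m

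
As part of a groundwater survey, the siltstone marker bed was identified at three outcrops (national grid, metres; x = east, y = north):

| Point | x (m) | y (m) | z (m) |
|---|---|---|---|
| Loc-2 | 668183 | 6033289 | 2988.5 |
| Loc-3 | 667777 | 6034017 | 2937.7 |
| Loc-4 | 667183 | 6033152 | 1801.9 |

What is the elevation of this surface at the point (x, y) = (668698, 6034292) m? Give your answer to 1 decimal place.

4112.4 m

Let the plane be z = a·x + b·y + c.
Loc-3−Loc-2: −406a + 728b = −50.8;  Loc-4−Loc-2: −1000a − 137b = −1186.6.
Solving gives a = 1.111255682, b = 0.549958526.
Then c = 2988.5 − a·668183 − b·6033289 = −4057592.38.
At (668698, 6034292): z = 743094.5 + 3318610.3 − 4057592.38 = 4112.4 m.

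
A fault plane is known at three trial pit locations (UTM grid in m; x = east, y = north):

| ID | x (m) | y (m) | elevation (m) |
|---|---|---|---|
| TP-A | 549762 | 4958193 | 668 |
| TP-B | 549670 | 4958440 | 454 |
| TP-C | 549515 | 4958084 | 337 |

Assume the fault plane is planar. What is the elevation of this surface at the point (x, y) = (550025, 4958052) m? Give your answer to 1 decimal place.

1101.5 m

Let the plane be z = a·x + b·y + c.
TP-B−TP-A: −92a + 247b = −214;  TP-C−TP-A: −247a − 109b = −331.
Solving gives a = 1.479271366, b = −0.315413095.
Then c = 668 − a·549762 − b·4958193 = 751299.81.
At (550025, 4958052): z = 813636.2 − 1563834.5 + 751299.81 = 1101.5 m.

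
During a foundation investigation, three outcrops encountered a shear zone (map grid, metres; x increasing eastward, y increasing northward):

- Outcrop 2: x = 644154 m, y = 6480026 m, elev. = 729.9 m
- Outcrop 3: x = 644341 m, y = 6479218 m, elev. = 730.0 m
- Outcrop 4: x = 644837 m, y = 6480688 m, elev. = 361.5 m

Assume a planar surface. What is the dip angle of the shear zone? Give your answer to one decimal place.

Let the plane be z = a·x + b·y + c.
Outcrop 3−Outcrop 2: 187a − 808b = 0.1;  Outcrop 4−Outcrop 2: 683a + 662b = −368.4.
Solving gives a = −0.44046, b = −0.10206.
Gradient magnitude |∇z| = √(a² + b²) = √(0.19401 + 0.01042) = 0.45213.
True dip = arctan(0.45213) = 24.3°, dipping toward ENE (azimuth ≈ 077°).

24.3°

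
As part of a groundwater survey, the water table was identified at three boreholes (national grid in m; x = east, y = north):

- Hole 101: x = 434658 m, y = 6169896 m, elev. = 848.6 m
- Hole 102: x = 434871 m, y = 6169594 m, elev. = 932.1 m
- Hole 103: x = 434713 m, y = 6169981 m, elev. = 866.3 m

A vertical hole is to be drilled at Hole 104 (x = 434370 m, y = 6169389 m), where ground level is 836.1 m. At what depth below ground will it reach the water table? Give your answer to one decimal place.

78.7 m

Two edge vectors: Hole 101→Hole 102 = (213, -302, 83.5), Hole 101→Hole 103 = (55, 85, 17.7).
Normal n = (Hole 101→Hole 102) × (Hole 101→Hole 103) = (-12442.9, 822.4, 34715).
So ∂z/∂x = −n_x/n_z = 0.358430073 and ∂z/∂y = −n_y/n_z = −0.023690048.
Intercept c from Hole 101: 848.6 − 155794.50 + 146165.13 = −8780.77.
At (434370, 6169389): z_contact = 155691.27 − 146153.12 − 8780.77 = 757.38 m.
Depth below ground = 836.1 − 757.38 = 78.7 m.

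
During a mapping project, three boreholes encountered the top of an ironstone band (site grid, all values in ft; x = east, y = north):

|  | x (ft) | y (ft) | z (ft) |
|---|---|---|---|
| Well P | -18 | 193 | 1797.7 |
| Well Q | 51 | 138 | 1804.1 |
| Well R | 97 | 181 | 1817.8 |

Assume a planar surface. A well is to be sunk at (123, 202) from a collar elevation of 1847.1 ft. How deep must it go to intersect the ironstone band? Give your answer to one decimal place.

Two edge vectors: Well P→Well Q = (69, -55, 6.4), Well P→Well R = (115, -12, 20.1).
Normal n = (Well P→Well Q) × (Well P→Well R) = (-1028.7, -650.9, 5497).
So ∂z/∂x = −n_x/n_z = 0.18714 and ∂z/∂y = −n_y/n_z = 0.11841.
Intercept c from Well P: 1797.7 + 3.37 − 22.85 = 1778.22.
At (123, 202): z_contact = 23.02 + 23.92 + 1778.22 = 1825.15 ft.
Depth below ground = 1847.1 − 1825.15 = 21.9 ft.

21.9 ft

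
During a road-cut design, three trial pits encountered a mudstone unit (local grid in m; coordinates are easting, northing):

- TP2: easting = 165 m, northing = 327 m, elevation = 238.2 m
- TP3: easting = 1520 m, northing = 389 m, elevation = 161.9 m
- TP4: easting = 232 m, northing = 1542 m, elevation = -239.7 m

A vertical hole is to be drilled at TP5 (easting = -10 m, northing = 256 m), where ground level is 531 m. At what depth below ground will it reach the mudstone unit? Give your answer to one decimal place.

258.3 m

Two edge vectors: TP2→TP3 = (1355, 62, -76.3), TP2→TP4 = (67, 1215, -477.9).
Normal n = (TP2→TP3) × (TP2→TP4) = (63074.7, 642442.4, 1642171).
So ∂z/∂easting = −n_x/n_z = −0.038409 and ∂z/∂northing = −n_y/n_z = −0.391215.
Intercept c from TP2: 238.2 + 6.34 + 127.93 = 372.46.
At (-10, 256): z_contact = 0.38 − 100.15 + 372.46 = 272.70 m.
Depth below ground = 531 − 272.70 = 258.3 m.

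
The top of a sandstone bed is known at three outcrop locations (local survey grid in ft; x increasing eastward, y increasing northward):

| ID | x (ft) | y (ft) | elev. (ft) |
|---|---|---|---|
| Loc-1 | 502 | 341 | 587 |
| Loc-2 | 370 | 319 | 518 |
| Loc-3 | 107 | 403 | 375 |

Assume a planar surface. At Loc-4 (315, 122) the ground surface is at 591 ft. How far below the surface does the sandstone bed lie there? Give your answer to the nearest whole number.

Let the plane be z = a·x + b·y + c.
Loc-2−Loc-1: −132a − 22b = −69;  Loc-3−Loc-1: −395a + 62b = −212.
Solving gives a = 0.52993, b = −0.04320.
Then c = 587 − a·502 − b·341 = 335.71.
At (315, 122): z_contact = 166.9 − 5.3 + 335.71 = 497.4 ft.
Depth below ground = 591 − 497.4 = 94 ft.

94 ft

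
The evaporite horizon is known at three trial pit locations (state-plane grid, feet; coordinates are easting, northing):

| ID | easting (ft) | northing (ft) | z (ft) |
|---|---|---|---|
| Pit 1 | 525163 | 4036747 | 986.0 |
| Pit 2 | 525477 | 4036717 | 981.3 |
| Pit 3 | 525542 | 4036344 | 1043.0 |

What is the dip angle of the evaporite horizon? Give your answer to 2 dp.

Two edge vectors: Pit 1→Pit 2 = (314, -30, -4.7), Pit 1→Pit 3 = (379, -403, 57).
Normal n = (Pit 1→Pit 2) × (Pit 1→Pit 3) = (-3604.1, -19679.3, -115172).
So ∂z/∂easting = −n_x/n_z = −0.03129 and ∂z/∂northing = −n_y/n_z = −0.17087.
Gradient magnitude |∇z| = √(a² + b²) = √(0.00098 + 0.02920) = 0.17371.
True dip = arctan(0.17371) = 9.85°, dipping toward N (azimuth ≈ 010°).

9.85°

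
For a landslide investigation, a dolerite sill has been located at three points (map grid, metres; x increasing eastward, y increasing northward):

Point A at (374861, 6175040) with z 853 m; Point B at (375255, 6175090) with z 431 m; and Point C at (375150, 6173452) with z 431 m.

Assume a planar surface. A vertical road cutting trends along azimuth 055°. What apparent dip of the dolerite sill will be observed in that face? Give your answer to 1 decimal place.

Let the plane be z = a·x + b·y + c.
Point B−Point A: 394a + 50b = −422;  Point C−Point A: 289a − 1588b = −422.
Solving gives a = −1.07985, b = 0.06922.
Unit vector along 055° is (sin 55°, cos 55°) = (0.8192, 0.5736).
Slope in that direction = a·(0.8192) + b·(0.5736) = −0.84486.
Apparent dip = arctan|0.84486| = 40.2° (true dip is 47.3°, so apparent ≤ true as expected).

40.2°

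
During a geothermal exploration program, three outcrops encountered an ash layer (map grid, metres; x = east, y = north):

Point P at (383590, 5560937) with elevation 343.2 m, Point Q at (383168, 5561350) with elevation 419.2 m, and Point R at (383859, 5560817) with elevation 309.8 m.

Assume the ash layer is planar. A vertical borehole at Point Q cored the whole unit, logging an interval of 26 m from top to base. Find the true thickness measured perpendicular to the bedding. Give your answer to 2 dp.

Two edge vectors: Point P→Point Q = (-422, 413, 76), Point P→Point R = (269, -120, -33.4).
Normal n = (Point P→Point Q) × (Point P→Point R) = (-4674.2, 6349.2, -60457).
So ∂z/∂x = −n_x/n_z = −0.07731 and ∂z/∂y = −n_y/n_z = 0.10502.
|∇z| = √(a²+b²) = 0.13041, so dip δ = arctan(0.13041) = 7.43°.
True thickness = vertical thickness × cos δ = 26 × cos 7.43° = 25.78 m.

25.78 m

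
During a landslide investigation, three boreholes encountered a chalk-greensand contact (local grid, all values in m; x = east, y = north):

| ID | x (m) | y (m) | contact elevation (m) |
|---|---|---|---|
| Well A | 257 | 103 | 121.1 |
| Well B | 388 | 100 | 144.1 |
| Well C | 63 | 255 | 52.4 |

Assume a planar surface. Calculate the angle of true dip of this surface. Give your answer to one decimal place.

16.2°

Let the plane be z = a·x + b·y + c.
Well B−Well A: 131a − 3b = 23;  Well C−Well A: −194a + 152b = −68.7.
Solving gives a = 0.17020, b = −0.23475.
Gradient magnitude |∇z| = √(a² + b²) = √(0.02897 + 0.05511) = 0.28996.
True dip = arctan(0.28996) = 16.2°, dipping toward NW (azimuth ≈ 324°).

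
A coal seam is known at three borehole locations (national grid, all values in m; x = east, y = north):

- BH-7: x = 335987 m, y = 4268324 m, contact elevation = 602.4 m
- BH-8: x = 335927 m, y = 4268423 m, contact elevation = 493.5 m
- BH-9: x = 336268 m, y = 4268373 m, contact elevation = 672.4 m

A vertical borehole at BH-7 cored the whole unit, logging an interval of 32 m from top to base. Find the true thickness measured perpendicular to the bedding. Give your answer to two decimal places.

23.24 m

Let the plane be z = a·x + b·y + c.
BH-8−BH-7: −60a + 99b = −108.9;  BH-9−BH-7: 281a + 49b = 70.
Solving gives a = 0.39878, b = −0.85831.
|∇z| = √(a²+b²) = 0.94643, so dip δ = arctan(0.94643) = 43.42°.
True thickness = vertical thickness × cos δ = 32 × cos 43.42° = 23.24 m.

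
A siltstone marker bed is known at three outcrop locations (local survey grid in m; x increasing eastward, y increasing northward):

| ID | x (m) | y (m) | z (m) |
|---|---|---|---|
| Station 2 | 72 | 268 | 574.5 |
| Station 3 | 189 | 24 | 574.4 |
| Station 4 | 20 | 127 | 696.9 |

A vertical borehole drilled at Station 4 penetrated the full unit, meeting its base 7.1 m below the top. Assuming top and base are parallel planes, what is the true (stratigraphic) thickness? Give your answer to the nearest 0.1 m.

Let the plane be z = a·x + b·y + c.
Station 3−Station 2: 117a − 244b = −0.1;  Station 4−Station 2: −52a − 141b = 122.4.
Solving gives a = −1.02380, b = −0.49051.
|∇z| = √(a²+b²) = 1.13524, so dip δ = arctan(1.13524) = 48.62°.
True thickness = vertical thickness × cos δ = 7.1 × cos 48.62° = 4.7 m.

4.7 m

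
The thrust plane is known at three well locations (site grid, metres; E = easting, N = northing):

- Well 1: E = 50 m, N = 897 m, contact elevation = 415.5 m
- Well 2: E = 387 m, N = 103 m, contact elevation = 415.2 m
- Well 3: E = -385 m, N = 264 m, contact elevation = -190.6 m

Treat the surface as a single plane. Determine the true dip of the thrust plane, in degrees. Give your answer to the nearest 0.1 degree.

43.1°

Two edge vectors: Well 1→Well 2 = (337, -794, -0.3), Well 1→Well 3 = (-435, -633, -606.1).
Normal n = (Well 1→Well 2) × (Well 1→Well 3) = (481053.5, 204386.2, -558711).
So ∂z/∂E = −n_x/n_z = 0.86101 and ∂z/∂N = −n_y/n_z = 0.36582.
Gradient magnitude |∇z| = √(a² + b²) = √(0.74133 + 0.13382) = 0.93550.
True dip = arctan(0.93550) = 43.1°, dipping toward WSW (azimuth ≈ 247°).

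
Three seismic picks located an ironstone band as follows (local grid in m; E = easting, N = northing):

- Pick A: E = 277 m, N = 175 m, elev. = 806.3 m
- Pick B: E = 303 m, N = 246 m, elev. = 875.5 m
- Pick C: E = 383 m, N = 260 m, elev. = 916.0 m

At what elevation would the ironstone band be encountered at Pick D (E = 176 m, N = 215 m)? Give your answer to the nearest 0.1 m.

Let the plane be z = a·E + b·N + c.
Pick B−Pick A: 26a + 71b = 69.2;  Pick C−Pick A: 106a + 85b = 109.7.
Solving gives a = 0.35867, b = 0.84330.
Then c = 806.3 − a·277 − b·175 = 559.37.
At (176, 215): z = 63.1 + 181.3 + 559.37 = 803.8 m.

803.8 m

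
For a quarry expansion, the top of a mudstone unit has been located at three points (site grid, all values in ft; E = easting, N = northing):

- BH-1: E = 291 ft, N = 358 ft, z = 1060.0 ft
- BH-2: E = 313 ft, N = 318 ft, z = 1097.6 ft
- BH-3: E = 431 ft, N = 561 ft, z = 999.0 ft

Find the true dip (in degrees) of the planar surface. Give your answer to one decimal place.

Two edge vectors: BH-1→BH-2 = (22, -40, 37.6), BH-1→BH-3 = (140, 203, -61).
Normal n = (BH-1→BH-2) × (BH-1→BH-3) = (-5192.8, 6606, 10066).
So ∂z/∂E = −n_x/n_z = 0.51588 and ∂z/∂N = −n_y/n_z = −0.65627.
Gradient magnitude |∇z| = √(a² + b²) = √(0.26613 + 0.43069) = 0.83475.
True dip = arctan(0.83475) = 39.9°, dipping toward NW (azimuth ≈ 322°).

39.9°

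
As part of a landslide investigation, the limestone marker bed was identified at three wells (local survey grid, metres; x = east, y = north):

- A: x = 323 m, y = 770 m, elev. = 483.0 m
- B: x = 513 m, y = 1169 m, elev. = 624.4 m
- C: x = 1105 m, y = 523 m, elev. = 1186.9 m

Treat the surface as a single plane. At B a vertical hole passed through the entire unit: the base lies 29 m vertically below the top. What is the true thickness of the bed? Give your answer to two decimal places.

21.75 m

Two edge vectors: A→B = (190, 399, 141.4), A→C = (782, -247, 703.9).
Normal n = (A→B) × (A→C) = (315781.9, -23166.2, -358948).
So ∂z/∂x = −n_x/n_z = 0.87974 and ∂z/∂y = −n_y/n_z = −0.06454.
|∇z| = √(a²+b²) = 0.88211, so dip δ = arctan(0.88211) = 41.42°.
True thickness = vertical thickness × cos δ = 29 × cos 41.42° = 21.75 m.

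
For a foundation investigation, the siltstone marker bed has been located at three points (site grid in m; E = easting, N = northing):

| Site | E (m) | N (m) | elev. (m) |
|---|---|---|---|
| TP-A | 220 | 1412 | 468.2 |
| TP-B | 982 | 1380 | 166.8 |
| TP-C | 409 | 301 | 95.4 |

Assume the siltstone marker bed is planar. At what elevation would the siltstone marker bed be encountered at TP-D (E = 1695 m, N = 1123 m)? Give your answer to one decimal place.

Two edge vectors: TP-A→TP-B = (762, -32, -301.4), TP-A→TP-C = (189, -1111, -372.8).
Normal n = (TP-A→TP-B) × (TP-A→TP-C) = (-322925.8, 227109, -840534).
So ∂z/∂E = −n_x/n_z = −0.384191 and ∂z/∂N = −n_y/n_z = 0.270196.
Intercept c from TP-A: 468.2 + 84.52 − 381.52 = 171.21.
At (1695, 1123): z = −651.2 + 303.4 + 171.21 = -176.6 m.

-176.6 m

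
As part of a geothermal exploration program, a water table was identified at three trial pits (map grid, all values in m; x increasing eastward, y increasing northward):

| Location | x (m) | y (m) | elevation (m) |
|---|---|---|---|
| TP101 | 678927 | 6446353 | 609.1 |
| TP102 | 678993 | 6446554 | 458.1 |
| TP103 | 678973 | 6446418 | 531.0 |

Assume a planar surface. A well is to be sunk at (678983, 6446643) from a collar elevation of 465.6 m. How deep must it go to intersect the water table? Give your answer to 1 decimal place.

Two edge vectors: TP101→TP102 = (66, 201, -151), TP101→TP103 = (46, 65, -78.1).
Normal n = (TP101→TP102) × (TP101→TP103) = (-5883.1, -1791.4, -4956).
So ∂z/∂x = −n_x/n_z = −1.187066182 and ∂z/∂y = −n_y/n_z = −0.361460856.
Intercept c from TP101: 609.1 + 805931.28 + 2330104.27 = 3136644.65.
At (678983, 6446643): z_contact = −805997.76 − 2330209.09 + 3136644.65 = 437.80 m.
Depth below ground = 465.6 − 437.80 = 27.8 m.

27.8 m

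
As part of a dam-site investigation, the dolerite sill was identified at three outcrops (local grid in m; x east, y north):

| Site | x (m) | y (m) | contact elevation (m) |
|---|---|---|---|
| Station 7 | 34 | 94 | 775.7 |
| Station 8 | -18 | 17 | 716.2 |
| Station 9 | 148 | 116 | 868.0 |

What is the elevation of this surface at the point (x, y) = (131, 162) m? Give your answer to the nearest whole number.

Two edge vectors: Station 7→Station 8 = (-52, -77, -59.5), Station 7→Station 9 = (114, 22, 92.3).
Normal n = (Station 7→Station 8) × (Station 7→Station 9) = (-5798.1, -1983.4, 7634).
So ∂z/∂x = −n_x/n_z = 0.75951 and ∂z/∂y = −n_y/n_z = 0.25981.
Intercept c from Station 7: 775.7 − 25.82 − 24.42 = 725.45.
At (131, 162): z = 99.5 + 42.1 + 725.45 = 867.0 m.

867 m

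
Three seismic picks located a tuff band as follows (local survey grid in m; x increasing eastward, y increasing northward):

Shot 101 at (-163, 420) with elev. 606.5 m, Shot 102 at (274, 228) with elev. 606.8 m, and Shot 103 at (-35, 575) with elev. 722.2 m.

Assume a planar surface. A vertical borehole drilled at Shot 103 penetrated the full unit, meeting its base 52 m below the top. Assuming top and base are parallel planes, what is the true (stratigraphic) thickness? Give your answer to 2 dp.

44.63 m

Two edge vectors: Shot 101→Shot 102 = (437, -192, 0.3), Shot 101→Shot 103 = (128, 155, 115.7).
Normal n = (Shot 101→Shot 102) × (Shot 101→Shot 103) = (-22260.9, -50522.5, 92311).
So ∂z/∂x = −n_x/n_z = 0.24115 and ∂z/∂y = −n_y/n_z = 0.54731.
|∇z| = √(a²+b²) = 0.59808, so dip δ = arctan(0.59808) = 30.88°.
True thickness = vertical thickness × cos δ = 52 × cos 30.88° = 44.63 m.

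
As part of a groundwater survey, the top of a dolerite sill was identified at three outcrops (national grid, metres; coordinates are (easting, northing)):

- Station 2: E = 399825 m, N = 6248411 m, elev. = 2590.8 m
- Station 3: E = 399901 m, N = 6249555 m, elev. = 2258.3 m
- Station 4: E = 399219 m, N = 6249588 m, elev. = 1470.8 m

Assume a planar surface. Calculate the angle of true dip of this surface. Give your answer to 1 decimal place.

Let the plane be z = a·E + b·N + c.
Station 3−Station 2: 76a + 1144b = −332.5;  Station 4−Station 2: −606a + 1177b = −1120.
Solving gives a = 1.13697, b = −0.36618.
Gradient magnitude |∇z| = √(a² + b²) = √(1.29271 + 0.13409) = 1.19449.
True dip = arctan(1.19449) = 50.1°, dipping toward WNW (azimuth ≈ 288°).

50.1°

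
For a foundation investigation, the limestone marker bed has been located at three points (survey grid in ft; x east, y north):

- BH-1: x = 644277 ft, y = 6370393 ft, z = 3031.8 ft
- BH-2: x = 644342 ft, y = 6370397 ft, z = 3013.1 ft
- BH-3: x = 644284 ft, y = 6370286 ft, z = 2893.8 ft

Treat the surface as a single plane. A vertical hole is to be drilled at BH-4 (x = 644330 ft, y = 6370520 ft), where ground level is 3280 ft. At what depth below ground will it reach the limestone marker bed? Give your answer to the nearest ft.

Let the plane be z = a·x + b·y + c.
BH-2−BH-1: 65a + 4b = −18.7;  BH-3−BH-1: 7a − 107b = −138.
Solving gives a = −0.36558786, b = 1.26580266.
Then c = 3031.8 − a·644277 − b·6370393 = −7825088.78.
At (644330, 6370520): z_contact = −235559.2 + 8063821.2 − 7825088.78 = 3173.2 ft.
Depth below ground = 3280 − 3173.2 = 107 ft.

107 ft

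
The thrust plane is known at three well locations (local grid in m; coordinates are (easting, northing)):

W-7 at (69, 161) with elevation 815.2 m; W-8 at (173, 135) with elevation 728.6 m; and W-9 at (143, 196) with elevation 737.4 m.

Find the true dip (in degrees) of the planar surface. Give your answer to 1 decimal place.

43.8°

Two edge vectors: W-7→W-8 = (104, -26, -86.6), W-7→W-9 = (74, 35, -77.8).
Normal n = (W-7→W-8) × (W-7→W-9) = (5053.8, 1682.8, 5564).
So ∂z/∂E = −n_x/n_z = −0.90830 and ∂z/∂N = −n_y/n_z = −0.30244.
Gradient magnitude |∇z| = √(a² + b²) = √(0.82502 + 0.09147) = 0.95733.
True dip = arctan(0.95733) = 43.8°, dipping toward ENE (azimuth ≈ 072°).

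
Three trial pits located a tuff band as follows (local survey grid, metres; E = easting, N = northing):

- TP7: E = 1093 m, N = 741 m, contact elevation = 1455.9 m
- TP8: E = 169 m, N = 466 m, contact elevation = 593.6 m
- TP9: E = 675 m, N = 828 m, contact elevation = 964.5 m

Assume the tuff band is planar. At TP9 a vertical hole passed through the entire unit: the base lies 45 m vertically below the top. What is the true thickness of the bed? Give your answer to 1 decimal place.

Let the plane be z = a·E + b·N + c.
TP8−TP7: −924a − 275b = −862.3;  TP9−TP7: −418a + 87b = −491.4.
Solving gives a = 1.07585, b = −0.47923.
|∇z| = √(a²+b²) = 1.17776, so dip δ = arctan(1.17776) = 49.67°.
True thickness = vertical thickness × cos δ = 45 × cos 49.67° = 29.1 m.

29.1 m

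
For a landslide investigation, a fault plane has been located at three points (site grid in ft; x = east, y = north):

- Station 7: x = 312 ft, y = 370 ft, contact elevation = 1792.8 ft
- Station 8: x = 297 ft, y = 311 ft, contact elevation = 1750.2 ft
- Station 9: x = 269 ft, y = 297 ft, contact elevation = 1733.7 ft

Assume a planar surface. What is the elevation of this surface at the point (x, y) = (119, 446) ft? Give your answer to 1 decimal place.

Let the plane be z = a·x + b·y + c.
Station 8−Station 7: −15a − 59b = −42.6;  Station 9−Station 7: −43a − 73b = −59.1.
Solving gives a = 0.26151, b = 0.65555.
Then c = 1792.8 − a·312 − b·370 = 1468.66.
At (119, 446): z = 31.1 + 292.4 + 1468.66 = 1792.1 ft.

1792.1 ft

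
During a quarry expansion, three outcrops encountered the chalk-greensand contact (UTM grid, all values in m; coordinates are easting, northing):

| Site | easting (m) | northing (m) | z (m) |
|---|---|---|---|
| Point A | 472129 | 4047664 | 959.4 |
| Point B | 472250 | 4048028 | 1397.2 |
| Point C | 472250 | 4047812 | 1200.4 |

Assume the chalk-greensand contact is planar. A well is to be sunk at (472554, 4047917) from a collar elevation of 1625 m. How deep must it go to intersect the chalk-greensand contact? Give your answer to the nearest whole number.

Two edge vectors: Point A→Point B = (121, 364, 437.8), Point A→Point C = (121, 148, 241).
Normal n = (Point A→Point B) × (Point A→Point C) = (22929.6, 23812.8, -26136).
So ∂z/∂easting = −n_x/n_z = 0.87731864 and ∂z/∂northing = −n_y/n_z = 0.91111111.
Intercept c from Point A: 959.4 − 414207.57 − 3687871.64 = −4101119.82.
At (472554, 4047917): z_contact = 414580.4 + 3688102.2 − 4101119.82 = 1562.8 m.
Depth below ground = 1625 − 1562.8 = 62 m.

62 m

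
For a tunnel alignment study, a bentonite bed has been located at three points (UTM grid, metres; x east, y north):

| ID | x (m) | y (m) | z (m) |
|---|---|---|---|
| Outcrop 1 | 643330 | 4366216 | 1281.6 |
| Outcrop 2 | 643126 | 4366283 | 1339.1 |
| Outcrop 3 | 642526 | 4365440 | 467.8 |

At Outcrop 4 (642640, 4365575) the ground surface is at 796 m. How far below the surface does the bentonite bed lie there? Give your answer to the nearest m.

188 m

Two edge vectors: Outcrop 1→Outcrop 2 = (-204, 67, 57.5), Outcrop 1→Outcrop 3 = (-804, -776, -813.8).
Normal n = (Outcrop 1→Outcrop 2) × (Outcrop 1→Outcrop 3) = (-9904.6, -212245.2, 212172).
So ∂z/∂x = −n_x/n_z = 0.04668194 and ∂z/∂y = −n_y/n_z = 1.00034500.
Intercept c from Outcrop 1: 1281.6 − 30031.89 − 4367722.36 = −4396472.65.
At (642640, 4365575): z_contact = 29999.7 + 4367081.1 − 4396472.65 = 608.2 m.
Depth below ground = 796 − 608.2 = 188 m.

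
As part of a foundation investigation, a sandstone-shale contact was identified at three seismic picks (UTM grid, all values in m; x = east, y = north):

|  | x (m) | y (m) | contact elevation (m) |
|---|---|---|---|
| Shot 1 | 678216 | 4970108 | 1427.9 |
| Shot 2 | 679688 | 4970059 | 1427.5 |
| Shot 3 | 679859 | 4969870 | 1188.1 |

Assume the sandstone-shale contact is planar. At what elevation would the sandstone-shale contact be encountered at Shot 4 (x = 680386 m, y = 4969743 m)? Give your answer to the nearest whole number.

Let the plane be z = a·x + b·y + c.
Shot 2−Shot 1: 1472a − 49b = −0.4;  Shot 3−Shot 1: 1643a − 238b = −239.8.
Solving gives a = 0.04319402, b = 1.30574697.
Then c = 1427.9 − a·678216 − b·4970108 = −6517570.45.
At (680386, 4969743): z = 29388.6 + 6489226.9 − 6517570.45 = 1045.0 m.

1045 m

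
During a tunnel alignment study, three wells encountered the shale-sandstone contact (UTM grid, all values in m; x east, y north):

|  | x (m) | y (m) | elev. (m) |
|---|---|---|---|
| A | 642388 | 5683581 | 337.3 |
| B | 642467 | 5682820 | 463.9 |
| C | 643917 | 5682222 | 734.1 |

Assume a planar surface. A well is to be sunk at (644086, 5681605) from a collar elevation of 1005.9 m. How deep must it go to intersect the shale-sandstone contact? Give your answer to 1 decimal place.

Two edge vectors: A→B = (79, -761, 126.6), A→C = (1529, -1359, 396.8).
Normal n = (A→B) × (A→C) = (-129915.4, 162224.2, 1056208).
So ∂z/∂x = −n_x/n_z = 0.123001719 and ∂z/∂y = −n_y/n_z = −0.153591149.
Intercept c from A: 337.3 − 79014.83 + 872947.73 = 794270.21.
At (644086, 5681605): z_contact = 79223.69 − 872644.24 + 794270.21 = 849.65 m.
Depth below ground = 1005.9 − 849.65 = 156.2 m.

156.2 m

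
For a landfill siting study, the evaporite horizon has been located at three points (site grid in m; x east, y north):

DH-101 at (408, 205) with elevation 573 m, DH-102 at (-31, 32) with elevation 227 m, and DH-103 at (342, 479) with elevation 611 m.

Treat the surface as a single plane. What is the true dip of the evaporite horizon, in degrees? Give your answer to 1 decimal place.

Two edge vectors: DH-101→DH-102 = (-439, -173, -346), DH-101→DH-103 = (-66, 274, 38).
Normal n = (DH-101→DH-102) × (DH-101→DH-103) = (88230, 39518, -131704).
So ∂z/∂x = −n_x/n_z = 0.66991 and ∂z/∂y = −n_y/n_z = 0.30005.
Gradient magnitude |∇z| = √(a² + b²) = √(0.44878 + 0.09003) = 0.73404.
True dip = arctan(0.73404) = 36.3°, dipping toward WSW (azimuth ≈ 246°).

36.3°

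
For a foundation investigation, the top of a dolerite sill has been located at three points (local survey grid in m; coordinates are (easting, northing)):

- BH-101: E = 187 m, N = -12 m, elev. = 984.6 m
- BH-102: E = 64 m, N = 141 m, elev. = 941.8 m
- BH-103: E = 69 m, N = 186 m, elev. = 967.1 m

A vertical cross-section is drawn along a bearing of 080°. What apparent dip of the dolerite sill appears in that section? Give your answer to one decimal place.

44.6°

Two edge vectors: BH-101→BH-102 = (-123, 153, -42.8), BH-101→BH-103 = (-118, 198, -17.5).
Normal n = (BH-101→BH-102) × (BH-101→BH-103) = (5796.9, 2897.9, -6300).
So ∂z/∂E = −n_x/n_z = 0.92014 and ∂z/∂N = −n_y/n_z = 0.45998.
Unit vector along 080° is (sin 80°, cos 80°) = (0.9848, 0.1736).
Slope in that direction = a·(0.9848) + b·(0.1736) = 0.98604.
Apparent dip = arctan|0.98604| = 44.6° (true dip is 45.8°, so apparent ≤ true as expected).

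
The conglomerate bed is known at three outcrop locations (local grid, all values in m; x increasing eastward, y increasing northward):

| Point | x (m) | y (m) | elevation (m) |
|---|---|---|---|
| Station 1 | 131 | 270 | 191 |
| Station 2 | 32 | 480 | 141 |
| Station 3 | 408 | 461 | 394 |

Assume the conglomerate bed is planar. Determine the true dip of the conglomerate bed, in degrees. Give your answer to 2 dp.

Two edge vectors: Station 1→Station 2 = (-99, 210, -50), Station 1→Station 3 = (277, 191, 203).
Normal n = (Station 1→Station 2) × (Station 1→Station 3) = (52180, 6247, -77079).
So ∂z/∂x = −n_x/n_z = 0.67697 and ∂z/∂y = −n_y/n_z = 0.08105.
Gradient magnitude |∇z| = √(a² + b²) = √(0.45829 + 0.00657) = 0.68180.
True dip = arctan(0.68180) = 34.29°, dipping toward W (azimuth ≈ 263°).

34.29°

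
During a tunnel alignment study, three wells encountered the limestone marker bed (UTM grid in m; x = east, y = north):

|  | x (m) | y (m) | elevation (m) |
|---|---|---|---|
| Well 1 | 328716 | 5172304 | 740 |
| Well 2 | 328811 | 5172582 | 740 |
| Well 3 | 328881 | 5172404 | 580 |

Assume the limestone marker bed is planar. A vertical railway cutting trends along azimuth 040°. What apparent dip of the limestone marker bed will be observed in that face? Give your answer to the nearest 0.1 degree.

Two edge vectors: Well 1→Well 2 = (95, 278, 0), Well 1→Well 3 = (165, 100, -160).
Normal n = (Well 1→Well 2) × (Well 1→Well 3) = (-44480, 15200, -36370).
So ∂z/∂x = −n_x/n_z = −1.22299 and ∂z/∂y = −n_y/n_z = 0.41793.
Unit vector along 040° is (sin 40°, cos 40°) = (0.6428, 0.7660).
Slope in that direction = a·(0.6428) + b·(0.7660) = −0.46597.
Apparent dip = arctan|0.46597| = 25.0° (true dip is 52.3°, so apparent ≤ true as expected).

25.0°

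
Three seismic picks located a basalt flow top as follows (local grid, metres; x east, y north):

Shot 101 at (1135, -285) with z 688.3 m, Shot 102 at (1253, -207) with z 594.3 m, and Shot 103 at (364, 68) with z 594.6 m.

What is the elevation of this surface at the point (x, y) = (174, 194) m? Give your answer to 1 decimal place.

Two edge vectors: Shot 101→Shot 102 = (118, 78, -94), Shot 101→Shot 103 = (-771, 353, -93.7).
Normal n = (Shot 101→Shot 102) × (Shot 101→Shot 103) = (25873.4, 83530.6, 101792).
So ∂z/∂x = −n_x/n_z = −0.254179 and ∂z/∂y = −n_y/n_z = −0.820601.
Intercept c from Shot 101: 688.3 + 288.49 − 233.87 = 742.92.
At (174, 194): z = −44.2 − 159.2 + 742.92 = 539.5 m.

539.5 m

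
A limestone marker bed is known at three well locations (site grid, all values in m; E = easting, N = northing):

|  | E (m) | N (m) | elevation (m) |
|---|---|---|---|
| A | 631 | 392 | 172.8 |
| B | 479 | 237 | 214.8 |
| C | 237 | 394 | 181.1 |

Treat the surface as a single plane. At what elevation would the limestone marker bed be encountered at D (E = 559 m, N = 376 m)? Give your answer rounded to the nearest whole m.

Let the plane be z = a·E + b·N + c.
B−A: −152a − 155b = 42;  C−A: −394a + 2b = 8.3.
Solving gives a = −0.02233, b = −0.24907.
Then c = 172.8 − a·631 − b·392 = 284.53.
At (559, 376): z = −12.5 − 93.7 + 284.53 = 178.4 m.

178 m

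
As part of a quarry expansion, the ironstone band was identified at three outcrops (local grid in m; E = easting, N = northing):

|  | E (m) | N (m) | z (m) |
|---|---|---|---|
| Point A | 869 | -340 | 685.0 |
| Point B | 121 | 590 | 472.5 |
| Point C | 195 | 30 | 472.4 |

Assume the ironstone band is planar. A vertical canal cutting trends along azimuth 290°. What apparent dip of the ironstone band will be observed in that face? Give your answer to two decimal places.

16.92°

Two edge vectors: Point A→Point B = (-748, 930, -212.5), Point A→Point C = (-674, 370, -212.6).
Normal n = (Point A→Point B) × (Point A→Point C) = (-119093, -15799.8, 350060).
So ∂z/∂E = −n_x/n_z = 0.34021 and ∂z/∂N = −n_y/n_z = 0.04513.
Unit vector along 290° is (sin 290°, cos 290°) = (-0.9397, 0.3420).
Slope in that direction = a·(-0.9397) + b·(0.3420) = −0.30425.
Apparent dip = arctan|0.30425| = 16.92° (true dip is 18.9°, so apparent ≤ true as expected).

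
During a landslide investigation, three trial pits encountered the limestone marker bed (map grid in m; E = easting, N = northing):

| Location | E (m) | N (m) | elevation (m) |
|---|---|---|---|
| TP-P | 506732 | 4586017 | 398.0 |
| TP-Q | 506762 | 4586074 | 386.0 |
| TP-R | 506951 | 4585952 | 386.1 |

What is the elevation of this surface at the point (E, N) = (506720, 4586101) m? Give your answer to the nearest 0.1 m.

386.0 m

Two edge vectors: TP-P→TP-Q = (30, 57, -12), TP-P→TP-R = (219, -65, -11.9).
Normal n = (TP-P→TP-Q) × (TP-P→TP-R) = (-1458.3, -2271, -14433).
So ∂z/∂E = −n_x/n_z = −0.101039285 and ∂z/∂N = −n_y/n_z = −0.157347745.
Intercept c from TP-P: 398 + 51199.84 + 721599.43 = 773197.27.
At (506720, 4586101): z = −51198.6 − 721612.6 + 773197.27 = 386.0 m.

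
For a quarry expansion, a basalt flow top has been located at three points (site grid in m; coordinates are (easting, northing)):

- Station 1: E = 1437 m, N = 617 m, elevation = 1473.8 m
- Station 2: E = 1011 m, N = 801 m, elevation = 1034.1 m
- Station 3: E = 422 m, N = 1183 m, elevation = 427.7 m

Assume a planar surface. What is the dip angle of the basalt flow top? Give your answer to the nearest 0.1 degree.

46.1°

Two edge vectors: Station 1→Station 2 = (-426, 184, -439.7), Station 1→Station 3 = (-1015, 566, -1046.1).
Normal n = (Station 1→Station 2) × (Station 1→Station 3) = (56387.8, 656.9, -54356).
So ∂z/∂E = −n_x/n_z = 1.03738 and ∂z/∂N = −n_y/n_z = 0.01209.
Gradient magnitude |∇z| = √(a² + b²) = √(1.07616 + 0.00015) = 1.03745.
True dip = arctan(1.03745) = 46.1°, dipping toward W (azimuth ≈ 269°).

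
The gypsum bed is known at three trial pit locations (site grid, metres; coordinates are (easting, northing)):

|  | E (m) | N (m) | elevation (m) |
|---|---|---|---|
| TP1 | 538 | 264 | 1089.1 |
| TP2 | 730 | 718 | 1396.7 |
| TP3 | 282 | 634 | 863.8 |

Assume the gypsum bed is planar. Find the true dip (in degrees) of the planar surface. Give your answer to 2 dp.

49.47°

Two edge vectors: TP1→TP2 = (192, 454, 307.6), TP1→TP3 = (-256, 370, -225.3).
Normal n = (TP1→TP2) × (TP1→TP3) = (-216098.2, -35488, 187264).
So ∂z/∂E = −n_x/n_z = 1.15398 and ∂z/∂N = −n_y/n_z = 0.18951.
Gradient magnitude |∇z| = √(a² + b²) = √(1.33166 + 0.03591) = 1.16943.
True dip = arctan(1.16943) = 49.47°, dipping toward W (azimuth ≈ 261°).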